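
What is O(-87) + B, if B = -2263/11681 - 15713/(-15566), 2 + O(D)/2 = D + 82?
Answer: -2397252549/181826446 ≈ -13.184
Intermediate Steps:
O(D) = 160 + 2*D (O(D) = -4 + 2*(D + 82) = -4 + 2*(82 + D) = -4 + (164 + 2*D) = 160 + 2*D)
B = 148317695/181826446 (B = -2263*1/11681 - 15713*(-1/15566) = -2263/11681 + 15713/15566 = 148317695/181826446 ≈ 0.81571)
O(-87) + B = (160 + 2*(-87)) + 148317695/181826446 = (160 - 174) + 148317695/181826446 = -14 + 148317695/181826446 = -2397252549/181826446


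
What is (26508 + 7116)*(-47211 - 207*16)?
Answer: -1698785352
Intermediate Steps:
(26508 + 7116)*(-47211 - 207*16) = 33624*(-47211 - 3312) = 33624*(-50523) = -1698785352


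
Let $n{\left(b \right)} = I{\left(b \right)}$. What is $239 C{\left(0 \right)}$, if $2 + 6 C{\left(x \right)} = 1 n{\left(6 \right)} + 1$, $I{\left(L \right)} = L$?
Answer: $\frac{1195}{6} \approx 199.17$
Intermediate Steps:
$n{\left(b \right)} = b$
$C{\left(x \right)} = \frac{5}{6}$ ($C{\left(x \right)} = - \frac{1}{3} + \frac{1 \cdot 6 + 1}{6} = - \frac{1}{3} + \frac{6 + 1}{6} = - \frac{1}{3} + \frac{1}{6} \cdot 7 = - \frac{1}{3} + \frac{7}{6} = \frac{5}{6}$)
$239 C{\left(0 \right)} = 239 \cdot \frac{5}{6} = \frac{1195}{6}$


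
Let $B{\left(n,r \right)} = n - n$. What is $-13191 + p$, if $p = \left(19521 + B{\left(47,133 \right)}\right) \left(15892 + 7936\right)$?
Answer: $465133197$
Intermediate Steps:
$B{\left(n,r \right)} = 0$
$p = 465146388$ ($p = \left(19521 + 0\right) \left(15892 + 7936\right) = 19521 \cdot 23828 = 465146388$)
$-13191 + p = -13191 + 465146388 = 465133197$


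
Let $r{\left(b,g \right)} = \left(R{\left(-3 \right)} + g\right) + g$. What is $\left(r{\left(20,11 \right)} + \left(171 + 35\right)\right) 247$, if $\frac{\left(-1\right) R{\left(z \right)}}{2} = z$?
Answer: $57798$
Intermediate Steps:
$R{\left(z \right)} = - 2 z$
$r{\left(b,g \right)} = 6 + 2 g$ ($r{\left(b,g \right)} = \left(\left(-2\right) \left(-3\right) + g\right) + g = \left(6 + g\right) + g = 6 + 2 g$)
$\left(r{\left(20,11 \right)} + \left(171 + 35\right)\right) 247 = \left(\left(6 + 2 \cdot 11\right) + \left(171 + 35\right)\right) 247 = \left(\left(6 + 22\right) + 206\right) 247 = \left(28 + 206\right) 247 = 234 \cdot 247 = 57798$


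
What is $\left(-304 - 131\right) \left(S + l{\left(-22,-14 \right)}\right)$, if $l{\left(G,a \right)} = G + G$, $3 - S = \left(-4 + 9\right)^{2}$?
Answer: $28710$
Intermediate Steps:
$S = -22$ ($S = 3 - \left(-4 + 9\right)^{2} = 3 - 5^{2} = 3 - 25 = -22$)
$l{\left(G,a \right)} = 2 G$
$\left(-304 - 131\right) \left(S + l{\left(-22,-14 \right)}\right) = \left(-304 - 131\right) \left(-22 + 2 \left(-22\right)\right) = - 435 \left(-22 - 44\right) = \left(-435\right) \left(-66\right) = 28710$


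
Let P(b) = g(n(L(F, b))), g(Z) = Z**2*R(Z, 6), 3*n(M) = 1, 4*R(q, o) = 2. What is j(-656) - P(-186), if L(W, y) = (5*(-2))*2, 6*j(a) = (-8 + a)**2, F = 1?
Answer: 1322687/18 ≈ 73483.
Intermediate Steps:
R(q, o) = 1/2 (R(q, o) = (1/4)*2 = 1/2)
j(a) = (-8 + a)**2/6
L(W, y) = -20 (L(W, y) = -10*2 = -20)
n(M) = 1/3 (n(M) = (1/3)*1 = 1/3)
g(Z) = Z**2/2 (g(Z) = Z**2*(1/2) = Z**2/2)
P(b) = 1/18 (P(b) = (1/3)**2/2 = (1/2)*(1/9) = 1/18)
j(-656) - P(-186) = (-8 - 656)**2/6 - 1*1/18 = (1/6)*(-664)**2 - 1/18 = (1/6)*440896 - 1/18 = 220448/3 - 1/18 = 1322687/18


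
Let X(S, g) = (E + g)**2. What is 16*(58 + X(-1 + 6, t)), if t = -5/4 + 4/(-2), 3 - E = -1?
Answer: 937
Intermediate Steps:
E = 4 (E = 3 - 1*(-1) = 3 + 1 = 4)
t = -13/4 (t = -5*1/4 + 4*(-1/2) = -5/4 - 2 = -13/4 ≈ -3.2500)
X(S, g) = (4 + g)**2
16*(58 + X(-1 + 6, t)) = 16*(58 + (4 - 13/4)**2) = 16*(58 + (3/4)**2) = 16*(58 + 9/16) = 16*(937/16) = 937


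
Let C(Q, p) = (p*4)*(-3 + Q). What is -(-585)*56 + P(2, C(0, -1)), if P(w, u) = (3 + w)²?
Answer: 32785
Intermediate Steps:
C(Q, p) = 4*p*(-3 + Q) (C(Q, p) = (4*p)*(-3 + Q) = 4*p*(-3 + Q))
-(-585)*56 + P(2, C(0, -1)) = -(-585)*56 + (3 + 2)² = -117*(-280) + 5² = 32760 + 25 = 32785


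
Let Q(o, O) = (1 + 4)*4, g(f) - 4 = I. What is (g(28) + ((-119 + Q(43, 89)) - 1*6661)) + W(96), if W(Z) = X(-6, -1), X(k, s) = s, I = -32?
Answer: -6789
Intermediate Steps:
g(f) = -28 (g(f) = 4 - 32 = -28)
W(Z) = -1
Q(o, O) = 20 (Q(o, O) = 5*4 = 20)
(g(28) + ((-119 + Q(43, 89)) - 1*6661)) + W(96) = (-28 + ((-119 + 20) - 1*6661)) - 1 = (-28 + (-99 - 6661)) - 1 = (-28 - 6760) - 1 = -6788 - 1 = -6789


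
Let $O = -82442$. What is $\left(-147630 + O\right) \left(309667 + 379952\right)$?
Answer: $-158662022568$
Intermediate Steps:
$\left(-147630 + O\right) \left(309667 + 379952\right) = \left(-147630 - 82442\right) \left(309667 + 379952\right) = \left(-230072\right) 689619 = -158662022568$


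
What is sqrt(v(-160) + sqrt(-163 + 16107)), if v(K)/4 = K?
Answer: sqrt(-640 + 2*sqrt(3986)) ≈ 22.666*I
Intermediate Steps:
v(K) = 4*K
sqrt(v(-160) + sqrt(-163 + 16107)) = sqrt(4*(-160) + sqrt(-163 + 16107)) = sqrt(-640 + sqrt(15944)) = sqrt(-640 + 2*sqrt(3986))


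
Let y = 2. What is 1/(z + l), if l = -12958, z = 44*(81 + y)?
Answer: -1/9306 ≈ -0.00010746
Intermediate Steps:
z = 3652 (z = 44*(81 + 2) = 44*83 = 3652)
1/(z + l) = 1/(3652 - 12958) = 1/(-9306) = -1/9306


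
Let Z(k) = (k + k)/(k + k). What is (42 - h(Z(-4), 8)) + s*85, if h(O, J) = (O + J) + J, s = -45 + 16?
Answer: -2440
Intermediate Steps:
Z(k) = 1 (Z(k) = (2*k)/((2*k)) = (2*k)*(1/(2*k)) = 1)
s = -29
h(O, J) = O + 2*J (h(O, J) = (J + O) + J = O + 2*J)
(42 - h(Z(-4), 8)) + s*85 = (42 - (1 + 2*8)) - 29*85 = (42 - (1 + 16)) - 2465 = (42 - 1*17) - 2465 = (42 - 17) - 2465 = 25 - 2465 = -2440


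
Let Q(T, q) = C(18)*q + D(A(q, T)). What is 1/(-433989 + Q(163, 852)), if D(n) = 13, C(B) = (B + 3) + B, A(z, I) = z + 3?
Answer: -1/400748 ≈ -2.4953e-6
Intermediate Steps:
A(z, I) = 3 + z
C(B) = 3 + 2*B (C(B) = (3 + B) + B = 3 + 2*B)
Q(T, q) = 13 + 39*q (Q(T, q) = (3 + 2*18)*q + 13 = (3 + 36)*q + 13 = 39*q + 13 = 13 + 39*q)
1/(-433989 + Q(163, 852)) = 1/(-433989 + (13 + 39*852)) = 1/(-433989 + (13 + 33228)) = 1/(-433989 + 33241) = 1/(-400748) = -1/400748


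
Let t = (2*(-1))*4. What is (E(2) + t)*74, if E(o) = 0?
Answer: -592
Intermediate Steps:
t = -8 (t = -2*4 = -8)
(E(2) + t)*74 = (0 - 8)*74 = -8*74 = -592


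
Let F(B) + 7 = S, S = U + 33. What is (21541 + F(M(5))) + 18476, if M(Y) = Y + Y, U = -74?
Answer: 39969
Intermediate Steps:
M(Y) = 2*Y
S = -41 (S = -74 + 33 = -41)
F(B) = -48 (F(B) = -7 - 41 = -48)
(21541 + F(M(5))) + 18476 = (21541 - 48) + 18476 = 21493 + 18476 = 39969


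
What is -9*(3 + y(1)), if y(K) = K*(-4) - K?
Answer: 18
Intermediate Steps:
y(K) = -5*K (y(K) = -4*K - K = -5*K)
-9*(3 + y(1)) = -9*(3 - 5*1) = -9*(3 - 5) = -9*(-2) = 18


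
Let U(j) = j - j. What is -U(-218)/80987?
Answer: 0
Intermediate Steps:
U(j) = 0
-U(-218)/80987 = -0/80987 = -1*0 = 0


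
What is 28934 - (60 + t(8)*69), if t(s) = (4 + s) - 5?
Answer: 28391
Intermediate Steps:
t(s) = -1 + s
28934 - (60 + t(8)*69) = 28934 - (60 + (-1 + 8)*69) = 28934 - (60 + 7*69) = 28934 - (60 + 483) = 28934 - 1*543 = 28934 - 543 = 28391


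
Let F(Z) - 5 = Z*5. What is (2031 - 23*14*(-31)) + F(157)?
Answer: 12803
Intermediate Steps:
F(Z) = 5 + 5*Z (F(Z) = 5 + Z*5 = 5 + 5*Z)
(2031 - 23*14*(-31)) + F(157) = (2031 - 23*14*(-31)) + (5 + 5*157) = (2031 - 322*(-31)) + (5 + 785) = (2031 + 9982) + 790 = 12013 + 790 = 12803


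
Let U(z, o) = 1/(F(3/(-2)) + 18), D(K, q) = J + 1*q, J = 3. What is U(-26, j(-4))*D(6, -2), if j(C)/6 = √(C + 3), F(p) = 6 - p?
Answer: 2/51 ≈ 0.039216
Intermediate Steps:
D(K, q) = 3 + q (D(K, q) = 3 + 1*q = 3 + q)
j(C) = 6*√(3 + C) (j(C) = 6*√(C + 3) = 6*√(3 + C))
U(z, o) = 2/51 (U(z, o) = 1/((6 - 3/(-2)) + 18) = 1/((6 - 3*(-1)/2) + 18) = 1/((6 - 1*(-3/2)) + 18) = 1/((6 + 3/2) + 18) = 1/(15/2 + 18) = 1/(51/2) = 2/51)
U(-26, j(-4))*D(6, -2) = 2*(3 - 2)/51 = (2/51)*1 = 2/51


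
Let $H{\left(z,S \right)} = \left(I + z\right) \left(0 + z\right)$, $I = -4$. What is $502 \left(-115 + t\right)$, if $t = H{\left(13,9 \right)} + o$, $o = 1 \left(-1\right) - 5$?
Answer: $-2008$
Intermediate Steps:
$H{\left(z,S \right)} = z \left(-4 + z\right)$ ($H{\left(z,S \right)} = \left(-4 + z\right) \left(0 + z\right) = \left(-4 + z\right) z = z \left(-4 + z\right)$)
$o = -6$ ($o = -1 - 5 = -6$)
$t = 111$ ($t = 13 \left(-4 + 13\right) - 6 = 13 \cdot 9 - 6 = 117 - 6 = 111$)
$502 \left(-115 + t\right) = 502 \left(-115 + 111\right) = 502 \left(-4\right) = -2008$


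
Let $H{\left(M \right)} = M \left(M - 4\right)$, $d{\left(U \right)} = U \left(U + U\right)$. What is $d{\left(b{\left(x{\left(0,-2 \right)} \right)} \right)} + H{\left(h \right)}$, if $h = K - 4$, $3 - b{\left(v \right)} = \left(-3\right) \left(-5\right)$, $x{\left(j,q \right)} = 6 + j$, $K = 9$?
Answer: $293$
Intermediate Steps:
$b{\left(v \right)} = -12$ ($b{\left(v \right)} = 3 - \left(-3\right) \left(-5\right) = 3 - 15 = -12$)
$d{\left(U \right)} = 2 U^{2}$ ($d{\left(U \right)} = U 2 U = 2 U^{2}$)
$h = 5$ ($h = 9 - 4 = 5$)
$H{\left(M \right)} = M \left(-4 + M\right)$
$d{\left(b{\left(x{\left(0,-2 \right)} \right)} \right)} + H{\left(h \right)} = 2 \left(-12\right)^{2} + 5 \left(-4 + 5\right) = 2 \cdot 144 + 5 \cdot 1 = 288 + 5 = 293$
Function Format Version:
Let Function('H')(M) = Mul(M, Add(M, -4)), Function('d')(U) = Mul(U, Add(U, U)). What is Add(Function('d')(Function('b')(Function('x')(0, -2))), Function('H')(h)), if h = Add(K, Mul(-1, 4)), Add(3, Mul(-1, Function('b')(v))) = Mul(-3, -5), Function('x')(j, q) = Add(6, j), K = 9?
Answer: 293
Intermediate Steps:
Function('b')(v) = -12 (Function('b')(v) = Add(3, Mul(-1, Mul(-3, -5))) = Add(3, Mul(-1, 15)) = Add(3, -15) = -12)
Function('d')(U) = Mul(2, Pow(U, 2)) (Function('d')(U) = Mul(U, Mul(2, U)) = Mul(2, Pow(U, 2)))
h = 5 (h = Add(9, Mul(-1, 4)) = Add(9, -4) = 5)
Function('H')(M) = Mul(M, Add(-4, M))
Add(Function('d')(Function('b')(Function('x')(0, -2))), Function('H')(h)) = Add(Mul(2, Pow(-12, 2)), Mul(5, Add(-4, 5))) = Add(Mul(2, 144), Mul(5, 1)) = Add(288, 5) = 293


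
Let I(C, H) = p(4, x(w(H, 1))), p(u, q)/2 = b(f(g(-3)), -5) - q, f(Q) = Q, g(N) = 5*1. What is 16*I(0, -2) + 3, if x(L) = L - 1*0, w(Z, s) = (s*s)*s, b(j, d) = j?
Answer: 131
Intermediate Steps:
g(N) = 5
w(Z, s) = s³ (w(Z, s) = s²*s = s³)
x(L) = L (x(L) = L + 0 = L)
p(u, q) = 10 - 2*q (p(u, q) = 2*(5 - q) = 10 - 2*q)
I(C, H) = 8 (I(C, H) = 10 - 2*1³ = 10 - 2*1 = 10 - 2 = 8)
16*I(0, -2) + 3 = 16*8 + 3 = 128 + 3 = 131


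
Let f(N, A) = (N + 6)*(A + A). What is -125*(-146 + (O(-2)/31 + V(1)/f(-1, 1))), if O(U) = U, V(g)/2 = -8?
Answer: 572200/31 ≈ 18458.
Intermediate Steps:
V(g) = -16 (V(g) = 2*(-8) = -16)
f(N, A) = 2*A*(6 + N) (f(N, A) = (6 + N)*(2*A) = 2*A*(6 + N))
-125*(-146 + (O(-2)/31 + V(1)/f(-1, 1))) = -125*(-146 + (-2/31 - 16*1/(2*(6 - 1)))) = -125*(-146 + (-2*1/31 - 16/(2*1*5))) = -125*(-146 + (-2/31 - 16/10)) = -125*(-146 + (-2/31 - 16*⅒)) = -125*(-146 + (-2/31 - 8/5)) = -125*(-146 - 258/155) = -125*(-22888/155) = 572200/31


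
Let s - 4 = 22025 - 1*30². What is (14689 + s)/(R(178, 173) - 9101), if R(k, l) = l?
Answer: -17909/4464 ≈ -4.0119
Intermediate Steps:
s = 21129 (s = 4 + (22025 - 1*30²) = 4 + (22025 - 1*900) = 4 + (22025 - 900) = 4 + 21125 = 21129)
(14689 + s)/(R(178, 173) - 9101) = (14689 + 21129)/(173 - 9101) = 35818/(-8928) = 35818*(-1/8928) = -17909/4464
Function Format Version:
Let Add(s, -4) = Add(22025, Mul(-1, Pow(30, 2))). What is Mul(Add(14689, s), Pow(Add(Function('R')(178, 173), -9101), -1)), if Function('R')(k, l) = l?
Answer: Rational(-17909, 4464) ≈ -4.0119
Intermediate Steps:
s = 21129 (s = Add(4, Add(22025, Mul(-1, Pow(30, 2)))) = Add(4, Add(22025, Mul(-1, 900))) = Add(4, Add(22025, -900)) = Add(4, 21125) = 21129)
Mul(Add(14689, s), Pow(Add(Function('R')(178, 173), -9101), -1)) = Mul(Add(14689, 21129), Pow(Add(173, -9101), -1)) = Mul(35818, Pow(-8928, -1)) = Mul(35818, Rational(-1, 8928)) = Rational(-17909, 4464)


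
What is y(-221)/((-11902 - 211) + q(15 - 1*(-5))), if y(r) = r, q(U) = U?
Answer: 221/12093 ≈ 0.018275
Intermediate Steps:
y(-221)/((-11902 - 211) + q(15 - 1*(-5))) = -221/((-11902 - 211) + (15 - 1*(-5))) = -221/(-12113 + (15 + 5)) = -221/(-12113 + 20) = -221/(-12093) = -221*(-1/12093) = 221/12093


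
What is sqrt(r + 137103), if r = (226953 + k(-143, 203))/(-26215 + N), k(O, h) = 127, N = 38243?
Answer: sqrt(1239862751437)/3007 ≈ 370.30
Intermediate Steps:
r = 56770/3007 (r = (226953 + 127)/(-26215 + 38243) = 227080/12028 = 227080*(1/12028) = 56770/3007 ≈ 18.879)
sqrt(r + 137103) = sqrt(56770/3007 + 137103) = sqrt(412325491/3007) = sqrt(1239862751437)/3007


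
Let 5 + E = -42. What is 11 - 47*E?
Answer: 2220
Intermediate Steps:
E = -47 (E = -5 - 42 = -47)
11 - 47*E = 11 - 47*(-47) = 11 + 2209 = 2220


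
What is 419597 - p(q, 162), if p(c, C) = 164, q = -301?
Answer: 419433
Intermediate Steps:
419597 - p(q, 162) = 419597 - 1*164 = 419597 - 164 = 419433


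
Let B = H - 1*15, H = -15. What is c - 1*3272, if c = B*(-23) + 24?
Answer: -2558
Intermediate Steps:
B = -30 (B = -15 - 1*15 = -15 - 15 = -30)
c = 714 (c = -30*(-23) + 24 = 690 + 24 = 714)
c - 1*3272 = 714 - 1*3272 = 714 - 3272 = -2558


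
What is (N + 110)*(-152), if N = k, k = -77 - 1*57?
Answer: 3648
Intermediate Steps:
k = -134 (k = -77 - 57 = -134)
N = -134
(N + 110)*(-152) = (-134 + 110)*(-152) = -24*(-152) = 3648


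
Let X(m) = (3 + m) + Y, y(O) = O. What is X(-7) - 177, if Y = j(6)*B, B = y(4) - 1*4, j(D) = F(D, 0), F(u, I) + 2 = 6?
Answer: -181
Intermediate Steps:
F(u, I) = 4 (F(u, I) = -2 + 6 = 4)
j(D) = 4
B = 0 (B = 4 - 1*4 = 4 - 4 = 0)
Y = 0 (Y = 4*0 = 0)
X(m) = 3 + m (X(m) = (3 + m) + 0 = 3 + m)
X(-7) - 177 = (3 - 7) - 177 = -4 - 177 = -181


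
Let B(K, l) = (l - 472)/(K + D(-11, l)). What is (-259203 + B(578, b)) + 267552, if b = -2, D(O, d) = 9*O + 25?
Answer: 701237/84 ≈ 8348.1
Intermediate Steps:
D(O, d) = 25 + 9*O
B(K, l) = (-472 + l)/(-74 + K) (B(K, l) = (l - 472)/(K + (25 + 9*(-11))) = (-472 + l)/(K + (25 - 99)) = (-472 + l)/(K - 74) = (-472 + l)/(-74 + K))
(-259203 + B(578, b)) + 267552 = (-259203 + (-472 - 2)/(-74 + 578)) + 267552 = (-259203 - 474/504) + 267552 = (-259203 + (1/504)*(-474)) + 267552 = (-259203 - 79/84) + 267552 = -21773131/84 + 267552 = 701237/84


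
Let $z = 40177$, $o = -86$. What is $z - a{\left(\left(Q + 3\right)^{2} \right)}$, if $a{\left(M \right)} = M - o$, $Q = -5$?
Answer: $40087$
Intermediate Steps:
$a{\left(M \right)} = 86 + M$ ($a{\left(M \right)} = M - -86 = M + 86 = 86 + M$)
$z - a{\left(\left(Q + 3\right)^{2} \right)} = 40177 - \left(86 + \left(-5 + 3\right)^{2}\right) = 40177 - \left(86 + \left(-2\right)^{2}\right) = 40177 - \left(86 + 4\right) = 40177 - 90 = 40087$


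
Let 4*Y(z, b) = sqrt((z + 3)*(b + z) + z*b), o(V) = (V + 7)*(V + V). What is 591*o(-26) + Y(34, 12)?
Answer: 583908 + sqrt(2110)/4 ≈ 5.8392e+5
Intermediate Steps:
o(V) = 2*V*(7 + V) (o(V) = (7 + V)*(2*V) = 2*V*(7 + V))
Y(z, b) = sqrt(b*z + (3 + z)*(b + z))/4 (Y(z, b) = sqrt((z + 3)*(b + z) + z*b)/4 = sqrt((3 + z)*(b + z) + b*z)/4 = sqrt(b*z + (3 + z)*(b + z))/4)
591*o(-26) + Y(34, 12) = 591*(2*(-26)*(7 - 26)) + sqrt(34**2 + 3*12 + 3*34 + 2*12*34)/4 = 591*(2*(-26)*(-19)) + sqrt(1156 + 36 + 102 + 816)/4 = 591*988 + sqrt(2110)/4 = 583908 + sqrt(2110)/4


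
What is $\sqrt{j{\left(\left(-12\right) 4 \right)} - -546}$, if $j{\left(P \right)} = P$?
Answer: $\sqrt{498} \approx 22.316$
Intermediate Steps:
$\sqrt{j{\left(\left(-12\right) 4 \right)} - -546} = \sqrt{\left(-12\right) 4 - -546} = \sqrt{-48 + 546} = \sqrt{498}$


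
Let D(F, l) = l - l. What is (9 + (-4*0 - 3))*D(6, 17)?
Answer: 0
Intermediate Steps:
D(F, l) = 0
(9 + (-4*0 - 3))*D(6, 17) = (9 + (-4*0 - 3))*0 = (9 + (0 - 3))*0 = (9 - 3)*0 = 6*0 = 0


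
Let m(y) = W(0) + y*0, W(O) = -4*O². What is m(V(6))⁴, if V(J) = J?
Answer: 0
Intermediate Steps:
m(y) = 0 (m(y) = -4*0² + y*0 = -4*0 + 0 = 0 + 0 = 0)
m(V(6))⁴ = 0⁴ = 0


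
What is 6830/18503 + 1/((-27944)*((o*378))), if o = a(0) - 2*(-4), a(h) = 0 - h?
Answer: 577153121977/1563552643968 ≈ 0.36913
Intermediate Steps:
a(h) = -h
o = 8 (o = -1*0 - 2*(-4) = 0 + 8 = 8)
6830/18503 + 1/((-27944)*((o*378))) = 6830/18503 + 1/((-27944)*((8*378))) = 6830*(1/18503) - 1/27944/3024 = 6830/18503 - 1/27944*1/3024 = 6830/18503 - 1/84502656 = 577153121977/1563552643968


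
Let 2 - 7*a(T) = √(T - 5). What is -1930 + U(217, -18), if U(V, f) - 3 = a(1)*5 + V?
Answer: -11960/7 - 10*I/7 ≈ -1708.6 - 1.4286*I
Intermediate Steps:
a(T) = 2/7 - √(-5 + T)/7 (a(T) = 2/7 - √(T - 5)/7 = 2/7 - √(-5 + T)/7)
U(V, f) = 31/7 + V - 10*I/7 (U(V, f) = 3 + ((2/7 - √(-5 + 1)/7)*5 + V) = 3 + ((2/7 - 2*I/7)*5 + V) = 3 + ((10/7 - 10*I/7) + V) = 3 + (10/7 + V - 10*I/7) = 31/7 + V - 10*I/7)
-1930 + U(217, -18) = -1930 + (31/7 + 217 - 10*I/7) = -1930 + (1550/7 - 10*I/7) = -11960/7 - 10*I/7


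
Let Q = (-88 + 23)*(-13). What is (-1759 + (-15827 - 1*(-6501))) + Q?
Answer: -10240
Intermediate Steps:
Q = 845 (Q = -65*(-13) = 845)
(-1759 + (-15827 - 1*(-6501))) + Q = (-1759 + (-15827 - 1*(-6501))) + 845 = (-1759 + (-15827 + 6501)) + 845 = (-1759 - 9326) + 845 = -11085 + 845 = -10240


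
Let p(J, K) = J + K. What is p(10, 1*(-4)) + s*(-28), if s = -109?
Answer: 3058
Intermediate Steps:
p(10, 1*(-4)) + s*(-28) = (10 + 1*(-4)) - 109*(-28) = (10 - 4) + 3052 = 6 + 3052 = 3058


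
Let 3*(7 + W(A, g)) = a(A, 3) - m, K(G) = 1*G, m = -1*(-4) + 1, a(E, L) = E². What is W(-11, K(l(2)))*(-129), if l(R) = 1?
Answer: -4085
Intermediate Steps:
m = 5 (m = 4 + 1 = 5)
K(G) = G
W(A, g) = -26/3 + A²/3 (W(A, g) = -7 + (A² - 1*5)/3 = -7 + (A² - 5)/3 = -7 + (-5 + A²)/3 = -7 + (-5/3 + A²/3) = -26/3 + A²/3)
W(-11, K(l(2)))*(-129) = (-26/3 + (⅓)*(-11)²)*(-129) = (-26/3 + (⅓)*121)*(-129) = (-26/3 + 121/3)*(-129) = (95/3)*(-129) = -4085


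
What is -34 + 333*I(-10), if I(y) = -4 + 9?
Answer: 1631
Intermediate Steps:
I(y) = 5
-34 + 333*I(-10) = -34 + 333*5 = -34 + 1665 = 1631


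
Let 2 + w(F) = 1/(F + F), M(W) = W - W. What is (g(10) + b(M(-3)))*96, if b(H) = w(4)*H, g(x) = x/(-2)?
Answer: -480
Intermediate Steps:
M(W) = 0
w(F) = -2 + 1/(2*F) (w(F) = -2 + 1/(F + F) = -2 + 1/(2*F))
g(x) = -x/2 (g(x) = x*(-1/2) = -x/2)
b(H) = -15*H/8 (b(H) = (-2 + (1/2)/4)*H = (-2 + (1/2)*(1/4))*H = (-2 + 1/8)*H = -15*H/8)
(g(10) + b(M(-3)))*96 = (-1/2*10 - 15/8*0)*96 = (-5 + 0)*96 = -5*96 = -480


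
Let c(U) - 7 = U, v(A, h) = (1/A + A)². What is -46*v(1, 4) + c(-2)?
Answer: -179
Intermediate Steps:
v(A, h) = (A + 1/A)²
c(U) = 7 + U
-46*v(1, 4) + c(-2) = -46*(1 + 1²)²/1² + (7 - 2) = -46*(1 + 1)² + 5 = -46*2² + 5 = -46*4 + 5 = -184 + 5 = -179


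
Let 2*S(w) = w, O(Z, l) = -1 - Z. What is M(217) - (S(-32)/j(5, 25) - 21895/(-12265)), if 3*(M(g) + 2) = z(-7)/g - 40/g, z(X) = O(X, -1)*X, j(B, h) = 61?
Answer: -355436093/97411083 ≈ -3.6488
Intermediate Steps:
S(w) = w/2
z(X) = X*(-1 - X) (z(X) = (-1 - X)*X = X*(-1 - X))
M(g) = -2 - 82/(3*g) (M(g) = -2 + ((-1*(-7)*(1 - 7))/g - 40/g)/3 = -2 + ((-1*(-7)*(-6))/g - 40/g)/3 = -2 + (-42/g - 40/g)/3 = -2 + (-82/g)/3 = -2 - 82/(3*g))
M(217) - (S(-32)/j(5, 25) - 21895/(-12265)) = (-2 - 82/3/217) - (((½)*(-32))/61 - 21895/(-12265)) = (-2 - 82/3*1/217) - (-16*1/61 - 21895*(-1/12265)) = (-2 - 82/651) - (-16/61 + 4379/2453) = -1384/651 - 1*227871/149633 = -1384/651 - 227871/149633 = -355436093/97411083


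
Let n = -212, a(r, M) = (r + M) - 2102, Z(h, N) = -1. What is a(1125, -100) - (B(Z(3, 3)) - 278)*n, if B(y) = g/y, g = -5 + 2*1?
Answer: -59377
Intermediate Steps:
a(r, M) = -2102 + M + r (a(r, M) = (M + r) - 2102 = -2102 + M + r)
g = -3 (g = -5 + 2 = -3)
B(y) = -3/y
a(1125, -100) - (B(Z(3, 3)) - 278)*n = (-2102 - 100 + 1125) - (-3/(-1) - 278)*(-212) = -1077 - (-3*(-1) - 278)*(-212) = -1077 - (3 - 278)*(-212) = -1077 - (-275)*(-212) = -1077 - 1*58300 = -1077 - 58300 = -59377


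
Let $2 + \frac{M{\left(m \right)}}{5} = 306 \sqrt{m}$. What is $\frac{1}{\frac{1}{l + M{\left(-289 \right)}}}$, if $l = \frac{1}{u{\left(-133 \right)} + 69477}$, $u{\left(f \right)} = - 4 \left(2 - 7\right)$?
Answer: $- \frac{694969}{69497} + 26010 i \approx -10.0 + 26010.0 i$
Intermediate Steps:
$u{\left(f \right)} = 20$ ($u{\left(f \right)} = \left(-4\right) \left(-5\right) = 20$)
$M{\left(m \right)} = -10 + 1530 \sqrt{m}$ ($M{\left(m \right)} = -10 + 5 \cdot 306 \sqrt{m} = -10 + 1530 \sqrt{m}$)
$l = \frac{1}{69497}$ ($l = \frac{1}{20 + 69477} = \frac{1}{69497} \approx 1.4389 \cdot 10^{-5}$)
$\frac{1}{\frac{1}{l + M{\left(-289 \right)}}} = \frac{1}{\frac{1}{\frac{1}{69497} - \left(10 - 1530 \sqrt{-289}\right)}} = \frac{1}{\frac{1}{\frac{1}{69497} - \left(10 - 1530 \cdot 17 i\right)}} = \frac{1}{\frac{1}{\frac{1}{69497} - \left(10 - 26010 i\right)}} = \frac{1}{\frac{1}{- \frac{694969}{69497} + 26010 i}} = \frac{1}{\frac{4829833009}{3267479593213891861} \left(- \frac{694969}{69497} - 26010 i\right)} = - \frac{694969}{69497} + 26010 i$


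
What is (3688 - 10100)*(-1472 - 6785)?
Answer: 52943884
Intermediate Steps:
(3688 - 10100)*(-1472 - 6785) = -6412*(-8257) = 52943884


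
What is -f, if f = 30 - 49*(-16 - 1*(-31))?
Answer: 705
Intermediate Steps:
f = -705 (f = 30 - 49*(-16 + 31) = 30 - 49*15 = 30 - 735 = -705)
-f = -1*(-705) = 705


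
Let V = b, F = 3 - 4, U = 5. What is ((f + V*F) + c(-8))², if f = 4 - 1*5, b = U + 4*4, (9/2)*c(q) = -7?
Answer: 44944/81 ≈ 554.86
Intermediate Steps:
c(q) = -14/9 (c(q) = (2/9)*(-7) = -14/9)
b = 21 (b = 5 + 4*4 = 5 + 16 = 21)
F = -1
f = -1 (f = 4 - 5 = -1)
V = 21
((f + V*F) + c(-8))² = ((-1 + 21*(-1)) - 14/9)² = ((-1 - 21) - 14/9)² = (-22 - 14/9)² = (-212/9)² = 44944/81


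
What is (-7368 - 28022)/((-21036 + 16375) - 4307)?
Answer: 17695/4484 ≈ 3.9463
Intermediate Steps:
(-7368 - 28022)/((-21036 + 16375) - 4307) = -35390/(-4661 - 4307) = -35390/(-8968) = -35390*(-1/8968) = 17695/4484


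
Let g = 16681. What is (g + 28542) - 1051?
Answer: 44172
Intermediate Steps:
(g + 28542) - 1051 = (16681 + 28542) - 1051 = 45223 - 1051 = 44172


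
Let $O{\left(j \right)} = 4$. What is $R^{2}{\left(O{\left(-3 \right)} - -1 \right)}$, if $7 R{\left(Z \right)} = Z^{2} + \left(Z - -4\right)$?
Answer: $\frac{1156}{49} \approx 23.592$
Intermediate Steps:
$R{\left(Z \right)} = \frac{4}{7} + \frac{Z}{7} + \frac{Z^{2}}{7}$ ($R{\left(Z \right)} = \frac{Z^{2} + \left(Z - -4\right)}{7} = \frac{Z^{2} + \left(Z + 4\right)}{7} = \frac{Z^{2} + \left(4 + Z\right)}{7} = \frac{4 + Z + Z^{2}}{7} = \frac{4}{7} + \frac{Z}{7} + \frac{Z^{2}}{7}$)
$R^{2}{\left(O{\left(-3 \right)} - -1 \right)} = \left(\frac{4}{7} + \frac{4 - -1}{7} + \frac{\left(4 - -1\right)^{2}}{7}\right)^{2} = \left(\frac{4}{7} + \frac{4 + 1}{7} + \frac{\left(4 + 1\right)^{2}}{7}\right)^{2} = \left(\frac{4}{7} + \frac{1}{7} \cdot 5 + \frac{5^{2}}{7}\right)^{2} = \left(\frac{4}{7} + \frac{5}{7} + \frac{1}{7} \cdot 25\right)^{2} = \left(\frac{4}{7} + \frac{5}{7} + \frac{25}{7}\right)^{2} = \left(\frac{34}{7}\right)^{2} = \frac{1156}{49}$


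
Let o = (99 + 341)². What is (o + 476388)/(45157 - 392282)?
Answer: -669988/347125 ≈ -1.9301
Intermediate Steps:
o = 193600 (o = 440² = 193600)
(o + 476388)/(45157 - 392282) = (193600 + 476388)/(45157 - 392282) = 669988/(-347125) = 669988*(-1/347125) = -669988/347125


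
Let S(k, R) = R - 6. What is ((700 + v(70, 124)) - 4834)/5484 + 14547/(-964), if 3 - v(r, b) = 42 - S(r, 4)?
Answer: -5237528/330411 ≈ -15.852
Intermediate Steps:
S(k, R) = -6 + R
v(r, b) = -41 (v(r, b) = 3 - (42 - (-6 + 4)) = 3 - (42 - 1*(-2)) = 3 - (42 + 2) = 3 - 1*44 = 3 - 44 = -41)
((700 + v(70, 124)) - 4834)/5484 + 14547/(-964) = ((700 - 41) - 4834)/5484 + 14547/(-964) = (659 - 4834)*(1/5484) + 14547*(-1/964) = -4175*1/5484 - 14547/964 = -4175/5484 - 14547/964 = -5237528/330411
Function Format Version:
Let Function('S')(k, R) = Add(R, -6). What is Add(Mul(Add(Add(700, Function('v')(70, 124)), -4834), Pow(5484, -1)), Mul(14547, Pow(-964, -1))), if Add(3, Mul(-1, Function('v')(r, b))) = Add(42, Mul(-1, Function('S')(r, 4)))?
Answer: Rational(-5237528, 330411) ≈ -15.852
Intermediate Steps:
Function('S')(k, R) = Add(-6, R)
Function('v')(r, b) = -41 (Function('v')(r, b) = Add(3, Mul(-1, Add(42, Mul(-1, Add(-6, 4))))) = Add(3, Mul(-1, Add(42, Mul(-1, -2)))) = Add(3, Mul(-1, Add(42, 2))) = Add(3, Mul(-1, 44)) = Add(3, -44) = -41)
Add(Mul(Add(Add(700, Function('v')(70, 124)), -4834), Pow(5484, -1)), Mul(14547, Pow(-964, -1))) = Add(Mul(Add(Add(700, -41), -4834), Pow(5484, -1)), Mul(14547, Pow(-964, -1))) = Add(Mul(Add(659, -4834), Rational(1, 5484)), Mul(14547, Rational(-1, 964))) = Add(Mul(-4175, Rational(1, 5484)), Rational(-14547, 964)) = Add(Rational(-4175, 5484), Rational(-14547, 964)) = Rational(-5237528, 330411)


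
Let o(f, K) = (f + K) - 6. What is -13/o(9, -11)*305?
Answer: 3965/8 ≈ 495.63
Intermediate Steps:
o(f, K) = -6 + K + f (o(f, K) = (K + f) - 6 = -6 + K + f)
-13/o(9, -11)*305 = -13/(-6 - 11 + 9)*305 = -13/(-8)*305 = -13*(-⅛)*305 = -(-13)*305/8 = -1*(-3965/8) = 3965/8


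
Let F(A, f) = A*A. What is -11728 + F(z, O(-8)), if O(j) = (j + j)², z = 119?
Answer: 2433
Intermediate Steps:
O(j) = 4*j² (O(j) = (2*j)² = 4*j²)
F(A, f) = A²
-11728 + F(z, O(-8)) = -11728 + 119² = -11728 + 14161 = 2433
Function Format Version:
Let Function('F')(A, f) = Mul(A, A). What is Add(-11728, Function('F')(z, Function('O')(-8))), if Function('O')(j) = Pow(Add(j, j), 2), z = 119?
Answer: 2433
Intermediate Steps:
Function('O')(j) = Mul(4, Pow(j, 2)) (Function('O')(j) = Pow(Mul(2, j), 2) = Mul(4, Pow(j, 2)))
Function('F')(A, f) = Pow(A, 2)
Add(-11728, Function('F')(z, Function('O')(-8))) = Add(-11728, Pow(119, 2)) = Add(-11728, 14161) = 2433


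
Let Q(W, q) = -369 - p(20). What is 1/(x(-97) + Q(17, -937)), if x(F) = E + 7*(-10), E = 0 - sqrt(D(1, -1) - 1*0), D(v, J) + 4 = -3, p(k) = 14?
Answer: I/(sqrt(7) - 453*I) ≈ -0.0022074 + 1.2893e-5*I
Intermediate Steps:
D(v, J) = -7 (D(v, J) = -4 - 3 = -7)
E = -I*sqrt(7) (E = 0 - sqrt(-7 - 1*0) = 0 - sqrt(-7 + 0) = 0 - sqrt(-7) = 0 - I*sqrt(7) = -I*sqrt(7) ≈ -2.6458*I)
x(F) = -70 - I*sqrt(7) (x(F) = -I*sqrt(7) + 7*(-10) = -I*sqrt(7) - 70 = -70 - I*sqrt(7))
Q(W, q) = -383 (Q(W, q) = -369 - 1*14 = -369 - 14 = -383)
1/(x(-97) + Q(17, -937)) = 1/((-70 - I*sqrt(7)) - 383) = 1/(-453 - I*sqrt(7))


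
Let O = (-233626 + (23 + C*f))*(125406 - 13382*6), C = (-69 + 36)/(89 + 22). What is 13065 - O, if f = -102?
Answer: 389884197951/37 ≈ 1.0537e+10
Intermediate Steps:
C = -11/37 (C = -33/111 = -33*1/111 = -11/37 ≈ -0.29730)
O = -389883714546/37 (O = (-233626 + (23 - 11/37*(-102)))*(125406 - 13382*6) = (-233626 + (23 + 1122/37))*(125406 - 80292) = (-233626 + 1973/37)*45114 = -8642189/37*45114 = -389883714546/37 ≈ -1.0537e+10)
13065 - O = 13065 - 1*(-389883714546/37) = 13065 + 389883714546/37 = 389884197951/37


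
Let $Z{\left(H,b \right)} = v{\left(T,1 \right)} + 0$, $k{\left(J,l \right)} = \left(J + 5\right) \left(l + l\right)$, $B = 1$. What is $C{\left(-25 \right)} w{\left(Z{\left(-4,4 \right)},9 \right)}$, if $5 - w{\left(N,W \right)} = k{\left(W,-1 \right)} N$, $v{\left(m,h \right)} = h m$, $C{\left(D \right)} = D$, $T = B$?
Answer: $-825$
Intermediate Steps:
$T = 1$
$k{\left(J,l \right)} = 2 l \left(5 + J\right)$ ($k{\left(J,l \right)} = \left(5 + J\right) 2 l = 2 l \left(5 + J\right)$)
$Z{\left(H,b \right)} = 1$ ($Z{\left(H,b \right)} = 1 \cdot 1 + 0 = 1 + 0 = 1$)
$w{\left(N,W \right)} = 5 - N \left(-10 - 2 W\right)$ ($w{\left(N,W \right)} = 5 - 2 \left(-1\right) \left(5 + W\right) N = 5 - \left(-10 - 2 W\right) N = 5 - N \left(-10 - 2 W\right)$)
$C{\left(-25 \right)} w{\left(Z{\left(-4,4 \right)},9 \right)} = - 25 \left(5 + 2 \cdot 1 \left(5 + 9\right)\right) = - 25 \left(5 + 2 \cdot 1 \cdot 14\right) = - 25 \left(5 + 28\right) = \left(-25\right) 33 = -825$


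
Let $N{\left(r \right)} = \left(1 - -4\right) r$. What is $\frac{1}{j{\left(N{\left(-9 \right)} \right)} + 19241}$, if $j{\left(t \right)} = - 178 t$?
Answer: $\frac{1}{27251} \approx 3.6696 \cdot 10^{-5}$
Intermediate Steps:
$N{\left(r \right)} = 5 r$ ($N{\left(r \right)} = \left(1 + 4\right) r = 5 r$)
$\frac{1}{j{\left(N{\left(-9 \right)} \right)} + 19241} = \frac{1}{- 178 \cdot 5 \left(-9\right) + 19241} = \frac{1}{\left(-178\right) \left(-45\right) + 19241} = \frac{1}{8010 + 19241} = \frac{1}{27251}$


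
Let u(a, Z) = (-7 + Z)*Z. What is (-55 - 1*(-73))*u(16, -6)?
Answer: 1404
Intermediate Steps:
u(a, Z) = Z*(-7 + Z)
(-55 - 1*(-73))*u(16, -6) = (-55 - 1*(-73))*(-6*(-7 - 6)) = (-55 + 73)*(-6*(-13)) = 18*78 = 1404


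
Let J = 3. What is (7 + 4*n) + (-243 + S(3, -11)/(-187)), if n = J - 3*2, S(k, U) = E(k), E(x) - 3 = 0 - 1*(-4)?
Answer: -46383/187 ≈ -248.04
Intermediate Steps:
E(x) = 7 (E(x) = 3 + (0 - 1*(-4)) = 3 + (0 + 4) = 3 + 4 = 7)
S(k, U) = 7
n = -3 (n = 3 - 3*2 = 3 - 6 = -3)
(7 + 4*n) + (-243 + S(3, -11)/(-187)) = (7 + 4*(-3)) + (-243 + 7/(-187)) = (7 - 12) + (-243 + 7*(-1/187)) = -5 + (-243 - 7/187) = -5 - 45448/187 = -46383/187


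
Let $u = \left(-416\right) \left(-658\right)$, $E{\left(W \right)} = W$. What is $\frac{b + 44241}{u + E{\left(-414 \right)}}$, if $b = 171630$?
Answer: $\frac{215871}{273314} \approx 0.78983$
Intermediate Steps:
$u = 273728$
$\frac{b + 44241}{u + E{\left(-414 \right)}} = \frac{171630 + 44241}{273728 - 414} = \frac{215871}{273314}$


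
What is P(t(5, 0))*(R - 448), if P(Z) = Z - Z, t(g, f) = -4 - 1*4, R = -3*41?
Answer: 0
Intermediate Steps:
R = -123
t(g, f) = -8 (t(g, f) = -4 - 4 = -8)
P(Z) = 0
P(t(5, 0))*(R - 448) = 0*(-123 - 448) = 0*(-571) = 0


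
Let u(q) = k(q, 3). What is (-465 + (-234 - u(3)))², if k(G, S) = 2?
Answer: 491401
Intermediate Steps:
u(q) = 2
(-465 + (-234 - u(3)))² = (-465 + (-234 - 1*2))² = (-465 + (-234 - 2))² = (-465 - 236)² = (-701)² = 491401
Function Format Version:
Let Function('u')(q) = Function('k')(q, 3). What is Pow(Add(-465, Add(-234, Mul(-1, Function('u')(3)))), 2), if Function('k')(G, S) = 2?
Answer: 491401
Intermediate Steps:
Function('u')(q) = 2
Pow(Add(-465, Add(-234, Mul(-1, Function('u')(3)))), 2) = Pow(Add(-465, Add(-234, Mul(-1, 2))), 2) = Pow(Add(-465, Add(-234, -2)), 2) = Pow(Add(-465, -236), 2) = Pow(-701, 2) = 491401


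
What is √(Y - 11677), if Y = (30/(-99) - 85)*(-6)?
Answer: I*√1350987/11 ≈ 105.67*I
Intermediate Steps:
Y = 5630/11 (Y = (30*(-1/99) - 85)*(-6) = (-10/33 - 85)*(-6) = -2815/33*(-6) = 5630/11 ≈ 511.82)
√(Y - 11677) = √(5630/11 - 11677) = √(-122817/11) = I*√1350987/11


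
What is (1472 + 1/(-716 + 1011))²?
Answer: 188565246081/87025 ≈ 2.1668e+6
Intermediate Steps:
(1472 + 1/(-716 + 1011))² = (1472 + 1/295)² = (434241/295)² = 188565246081/87025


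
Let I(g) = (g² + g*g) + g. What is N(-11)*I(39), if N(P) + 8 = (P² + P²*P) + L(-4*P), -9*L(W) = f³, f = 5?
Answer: -11386349/3 ≈ -3.7954e+6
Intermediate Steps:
L(W) = -125/9 (L(W) = -⅑*5³ = -⅑*125 = -125/9)
I(g) = g + 2*g² (I(g) = (g² + g²) + g = 2*g² + g = g + 2*g²)
N(P) = -197/9 + P² + P³ (N(P) = -8 + ((P² + P²*P) - 125/9) = -8 + ((P² + P³) - 125/9) = -8 + (-125/9 + P² + P³) = -197/9 + P² + P³)
N(-11)*I(39) = (-197/9 + (-11)² + (-11)³)*(39*(1 + 2*39)) = (-197/9 + 121 - 1331)*(39*(1 + 78)) = -144131*79/3 = -11087/9*3081 = -11386349/3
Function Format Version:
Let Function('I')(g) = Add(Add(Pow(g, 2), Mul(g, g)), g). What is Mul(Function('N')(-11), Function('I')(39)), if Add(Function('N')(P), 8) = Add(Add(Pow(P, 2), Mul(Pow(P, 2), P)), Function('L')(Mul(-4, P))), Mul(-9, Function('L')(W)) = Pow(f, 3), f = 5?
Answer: Rational(-11386349, 3) ≈ -3.7954e+6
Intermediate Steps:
Function('L')(W) = Rational(-125, 9) (Function('L')(W) = Mul(Rational(-1, 9), Pow(5, 3)) = Mul(Rational(-1, 9), 125) = Rational(-125, 9))
Function('I')(g) = Add(g, Mul(2, Pow(g, 2))) (Function('I')(g) = Add(Add(Pow(g, 2), Pow(g, 2)), g) = Add(Mul(2, Pow(g, 2)), g) = Add(g, Mul(2, Pow(g, 2))))
Function('N')(P) = Add(Rational(-197, 9), Pow(P, 2), Pow(P, 3)) (Function('N')(P) = Add(-8, Add(Add(Pow(P, 2), Mul(Pow(P, 2), P)), Rational(-125, 9))) = Add(-8, Add(Add(Pow(P, 2), Pow(P, 3)), Rational(-125, 9))) = Add(-8, Add(Rational(-125, 9), Pow(P, 2), Pow(P, 3))) = Add(Rational(-197, 9), Pow(P, 2), Pow(P, 3)))
Mul(Function('N')(-11), Function('I')(39)) = Mul(Add(Rational(-197, 9), Pow(-11, 2), Pow(-11, 3)), Mul(39, Add(1, Mul(2, 39)))) = Mul(Add(Rational(-197, 9), 121, -1331), Mul(39, Add(1, 78))) = Mul(Rational(-11087, 9), Mul(39, 79)) = Mul(Rational(-11087, 9), 3081) = Rational(-11386349, 3)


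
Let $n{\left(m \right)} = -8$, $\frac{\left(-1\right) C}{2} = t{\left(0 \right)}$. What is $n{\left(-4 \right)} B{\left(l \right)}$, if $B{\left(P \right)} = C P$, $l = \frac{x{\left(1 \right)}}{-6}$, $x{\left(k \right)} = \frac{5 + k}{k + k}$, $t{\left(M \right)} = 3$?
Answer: $-24$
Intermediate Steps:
$x{\left(k \right)} = \frac{5 + k}{2 k}$
$C = -6$ ($C = \left(-2\right) 3 = -6$)
$l = - \frac{1}{2}$ ($l = \frac{\frac{1}{2} \cdot 1^{-1} \left(5 + 1\right)}{-6} = \frac{1}{2} \cdot 1 \cdot 6 \left(- \frac{1}{6}\right) = 3 \left(- \frac{1}{6}\right) = - \frac{1}{2} \approx -0.5$)
$B{\left(P \right)} = - 6 P$
$n{\left(-4 \right)} B{\left(l \right)} = - 8 \left(\left(-6\right) \left(- \frac{1}{2}\right)\right) = \left(-8\right) 3 = -24$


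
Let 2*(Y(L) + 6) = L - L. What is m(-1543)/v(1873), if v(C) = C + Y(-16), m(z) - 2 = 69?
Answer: 71/1867 ≈ 0.038029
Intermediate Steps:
m(z) = 71 (m(z) = 2 + 69 = 71)
Y(L) = -6 (Y(L) = -6 + (L - L)/2 = -6 + (1/2)*0 = -6 + 0 = -6)
v(C) = -6 + C (v(C) = C - 6 = -6 + C)
m(-1543)/v(1873) = 71/(-6 + 1873) = 71/1867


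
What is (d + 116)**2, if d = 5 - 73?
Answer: 2304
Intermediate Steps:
d = -68
(d + 116)**2 = (-68 + 116)**2 = 48**2 = 2304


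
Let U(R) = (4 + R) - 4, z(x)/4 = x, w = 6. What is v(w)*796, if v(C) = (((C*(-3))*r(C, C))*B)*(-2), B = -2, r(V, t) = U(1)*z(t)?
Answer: -1375488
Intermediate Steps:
z(x) = 4*x
U(R) = R
r(V, t) = 4*t (r(V, t) = 1*(4*t) = 4*t)
v(C) = -48*C**2 (v(C) = (((C*(-3))*(4*C))*(-2))*(-2) = (((-3*C)*(4*C))*(-2))*(-2) = (-12*C**2*(-2))*(-2) = (24*C**2)*(-2) = -48*C**2)
v(w)*796 = -48*6**2*796 = -48*36*796 = -1728*796 = -1375488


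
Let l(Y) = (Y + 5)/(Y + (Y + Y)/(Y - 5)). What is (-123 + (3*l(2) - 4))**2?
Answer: 36481/4 ≈ 9120.3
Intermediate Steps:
l(Y) = (5 + Y)/(Y + 2*Y/(-5 + Y)) (l(Y) = (5 + Y)/(Y + (2*Y)/(-5 + Y)) = (5 + Y)/(Y + 2*Y/(-5 + Y)))
(-123 + (3*l(2) - 4))**2 = (-123 + (3*((-25 + 2**2)/(2*(-3 + 2))) - 4))**2 = (-123 + (3*((1/2)*(-25 + 4)/(-1)) - 4))**2 = (-123 + (3*((1/2)*(-1)*(-21)) - 4))**2 = (-123 + (3*(21/2) - 4))**2 = (-123 + (63/2 - 4))**2 = (-123 + 55/2)**2 = (-191/2)**2 = 36481/4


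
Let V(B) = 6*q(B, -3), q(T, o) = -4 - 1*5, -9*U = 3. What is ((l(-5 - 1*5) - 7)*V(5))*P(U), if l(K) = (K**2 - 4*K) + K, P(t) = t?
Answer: 2214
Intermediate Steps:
U = -1/3 (U = -1/9*3 = -1/3 ≈ -0.33333)
q(T, o) = -9 (q(T, o) = -4 - 5 = -9)
V(B) = -54 (V(B) = 6*(-9) = -54)
l(K) = K**2 - 3*K
((l(-5 - 1*5) - 7)*V(5))*P(U) = (((-5 - 1*5)*(-3 + (-5 - 1*5)) - 7)*(-54))*(-1/3) = (((-5 - 5)*(-3 + (-5 - 5)) - 7)*(-54))*(-1/3) = ((-10*(-3 - 10) - 7)*(-54))*(-1/3) = ((-10*(-13) - 7)*(-54))*(-1/3) = ((130 - 7)*(-54))*(-1/3) = (123*(-54))*(-1/3) = -6642*(-1/3) = 2214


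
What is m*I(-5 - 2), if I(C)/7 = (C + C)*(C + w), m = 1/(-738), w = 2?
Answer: -245/369 ≈ -0.66396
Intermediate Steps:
m = -1/738 ≈ -0.0013550
I(C) = 14*C*(2 + C) (I(C) = 7*((C + C)*(C + 2)) = 7*((2*C)*(2 + C)) = 7*(2*C*(2 + C)) = 14*C*(2 + C))
m*I(-5 - 2) = -7*(-5 - 2)*(2 + (-5 - 2))/369 = -7*(-7)*(2 - 7)/369 = -7*(-7)*(-5)/369 = -1/738*490 = -245/369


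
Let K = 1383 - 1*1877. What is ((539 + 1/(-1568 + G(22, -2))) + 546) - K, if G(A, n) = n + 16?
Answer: 2453765/1554 ≈ 1579.0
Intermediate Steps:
G(A, n) = 16 + n
K = -494 (K = 1383 - 1877 = -494)
((539 + 1/(-1568 + G(22, -2))) + 546) - K = ((539 + 1/(-1568 + (16 - 2))) + 546) - 1*(-494) = ((539 + 1/(-1568 + 14)) + 546) + 494 = ((539 + 1/(-1554)) + 546) + 494 = ((539 - 1/1554) + 546) + 494 = (837605/1554 + 546) + 494 = 1686089/1554 + 494 = 2453765/1554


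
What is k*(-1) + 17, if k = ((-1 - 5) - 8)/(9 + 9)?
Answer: 160/9 ≈ 17.778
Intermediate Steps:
k = -7/9 (k = (-6 - 8)/18 = -14*1/18 = -7/9 ≈ -0.77778)
k*(-1) + 17 = -7/9*(-1) + 17 = 7/9 + 17 = 160/9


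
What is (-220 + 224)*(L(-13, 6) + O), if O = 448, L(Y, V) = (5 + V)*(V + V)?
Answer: 2320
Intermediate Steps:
L(Y, V) = 2*V*(5 + V) (L(Y, V) = (5 + V)*(2*V) = 2*V*(5 + V))
(-220 + 224)*(L(-13, 6) + O) = (-220 + 224)*(2*6*(5 + 6) + 448) = 4*(2*6*11 + 448) = 4*(132 + 448) = 4*580 = 2320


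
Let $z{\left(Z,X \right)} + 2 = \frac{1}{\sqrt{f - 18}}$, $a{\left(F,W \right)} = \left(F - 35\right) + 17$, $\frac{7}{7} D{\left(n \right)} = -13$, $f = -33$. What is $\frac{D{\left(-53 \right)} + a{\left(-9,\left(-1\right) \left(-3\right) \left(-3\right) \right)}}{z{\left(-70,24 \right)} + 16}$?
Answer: $- \frac{28560}{9997} - \frac{40 i \sqrt{51}}{9997} \approx -2.8569 - 0.028574 i$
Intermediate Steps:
$D{\left(n \right)} = -13$
$a{\left(F,W \right)} = -18 + F$ ($a{\left(F,W \right)} = \left(-35 + F\right) + 17 = -18 + F$)
$z{\left(Z,X \right)} = -2 - \frac{i \sqrt{51}}{51}$ ($z{\left(Z,X \right)} = -2 + \frac{1}{\sqrt{-33 - 18}} = -2 + \frac{1}{\sqrt{-51}} = -2 + \frac{1}{i \sqrt{51}} = -2 - \frac{i \sqrt{51}}{51}$)
$\frac{D{\left(-53 \right)} + a{\left(-9,\left(-1\right) \left(-3\right) \left(-3\right) \right)}}{z{\left(-70,24 \right)} + 16} = \frac{-13 - 27}{\left(-2 - \frac{i \sqrt{51}}{51}\right) + 16} = \frac{-13 - 27}{14 - \frac{i \sqrt{51}}{51}} = - \frac{40}{14 - \frac{i \sqrt{51}}{51}}$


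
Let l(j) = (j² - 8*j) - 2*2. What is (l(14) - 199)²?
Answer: 14161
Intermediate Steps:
l(j) = -4 + j² - 8*j (l(j) = (j² - 8*j) - 4 = -4 + j² - 8*j)
(l(14) - 199)² = ((-4 + 14² - 8*14) - 199)² = ((-4 + 196 - 112) - 199)² = (80 - 199)² = (-119)² = 14161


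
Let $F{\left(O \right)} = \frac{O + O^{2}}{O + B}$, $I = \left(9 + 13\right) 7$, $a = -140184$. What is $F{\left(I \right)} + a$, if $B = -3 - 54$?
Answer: $- \frac{13573978}{97} \approx -1.3994 \cdot 10^{5}$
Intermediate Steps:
$I = 154$ ($I = 22 \cdot 7 = 154$)
$B = -57$ ($B = -3 - 54 = -57$)
$F{\left(O \right)} = \frac{O + O^{2}}{-57 + O}$ ($F{\left(O \right)} = \frac{O + O^{2}}{O - 57} = \frac{O + O^{2}}{-57 + O}$)
$F{\left(I \right)} + a = \frac{154 \left(1 + 154\right)}{-57 + 154} - 140184 = 154 \cdot \frac{1}{97} \cdot 155 - 140184 = \frac{23870}{97} - 140184 = - \frac{13573978}{97}$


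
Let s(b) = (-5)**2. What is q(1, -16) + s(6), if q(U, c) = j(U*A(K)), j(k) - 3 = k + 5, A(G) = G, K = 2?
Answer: 35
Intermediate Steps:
s(b) = 25
j(k) = 8 + k (j(k) = 3 + (k + 5) = 3 + (5 + k) = 8 + k)
q(U, c) = 8 + 2*U (q(U, c) = 8 + U*2 = 8 + 2*U)
q(1, -16) + s(6) = (8 + 2*1) + 25 = (8 + 2) + 25 = 10 + 25 = 35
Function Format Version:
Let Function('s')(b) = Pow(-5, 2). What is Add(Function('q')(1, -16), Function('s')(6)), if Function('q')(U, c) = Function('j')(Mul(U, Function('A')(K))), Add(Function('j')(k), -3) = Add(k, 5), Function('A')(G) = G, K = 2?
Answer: 35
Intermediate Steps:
Function('s')(b) = 25
Function('j')(k) = Add(8, k) (Function('j')(k) = Add(3, Add(k, 5)) = Add(3, Add(5, k)) = Add(8, k))
Function('q')(U, c) = Add(8, Mul(2, U)) (Function('q')(U, c) = Add(8, Mul(U, 2)) = Add(8, Mul(2, U)))
Add(Function('q')(1, -16), Function('s')(6)) = Add(Add(8, Mul(2, 1)), 25) = Add(Add(8, 2), 25) = Add(10, 25) = 35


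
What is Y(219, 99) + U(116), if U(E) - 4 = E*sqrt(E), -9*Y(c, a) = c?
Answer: -61/3 + 232*sqrt(29) ≈ 1229.0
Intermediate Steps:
Y(c, a) = -c/9
U(E) = 4 + E**(3/2) (U(E) = 4 + E*sqrt(E) = 4 + E**(3/2))
Y(219, 99) + U(116) = -1/9*219 + (4 + 116**(3/2)) = -73/3 + (4 + 232*sqrt(29)) = -61/3 + 232*sqrt(29)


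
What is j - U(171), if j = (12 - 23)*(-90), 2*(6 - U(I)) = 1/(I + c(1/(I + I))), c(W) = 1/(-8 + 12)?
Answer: 674042/685 ≈ 984.00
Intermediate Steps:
c(W) = 1/4
U(I) = 6 - 1/(2*(1/4 + I)) (U(I) = 6 - 1/(2*(I + 1/4)) = 6 - 1/(2*(1/4 + I)))
j = 990 (j = -11*(-90) = 990)
j - U(171) = 990 - 4*(1 + 6*171)/(1 + 4*171) = 990 - 4*(1 + 1026)/(1 + 684) = 990 - 4*1027/685 = 990 - 1*4108/685 = 990 - 4108/685 = 674042/685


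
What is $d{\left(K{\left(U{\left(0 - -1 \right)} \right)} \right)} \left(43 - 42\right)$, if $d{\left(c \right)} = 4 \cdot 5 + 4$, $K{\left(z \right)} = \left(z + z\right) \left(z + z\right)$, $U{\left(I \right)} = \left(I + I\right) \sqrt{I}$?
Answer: $24$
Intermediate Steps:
$U{\left(I \right)} = 2 I^{\frac{3}{2}}$ ($U{\left(I \right)} = 2 I \sqrt{I} = 2 I^{\frac{3}{2}}$)
$K{\left(z \right)} = 4 z^{2}$ ($K{\left(z \right)} = 2 z 2 z = 4 z^{2}$)
$d{\left(c \right)} = 24$ ($d{\left(c \right)} = 20 + 4 = 24$)
$d{\left(K{\left(U{\left(0 - -1 \right)} \right)} \right)} \left(43 - 42\right) = 24 \left(43 - 42\right) = 24 \cdot 1 = 24$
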